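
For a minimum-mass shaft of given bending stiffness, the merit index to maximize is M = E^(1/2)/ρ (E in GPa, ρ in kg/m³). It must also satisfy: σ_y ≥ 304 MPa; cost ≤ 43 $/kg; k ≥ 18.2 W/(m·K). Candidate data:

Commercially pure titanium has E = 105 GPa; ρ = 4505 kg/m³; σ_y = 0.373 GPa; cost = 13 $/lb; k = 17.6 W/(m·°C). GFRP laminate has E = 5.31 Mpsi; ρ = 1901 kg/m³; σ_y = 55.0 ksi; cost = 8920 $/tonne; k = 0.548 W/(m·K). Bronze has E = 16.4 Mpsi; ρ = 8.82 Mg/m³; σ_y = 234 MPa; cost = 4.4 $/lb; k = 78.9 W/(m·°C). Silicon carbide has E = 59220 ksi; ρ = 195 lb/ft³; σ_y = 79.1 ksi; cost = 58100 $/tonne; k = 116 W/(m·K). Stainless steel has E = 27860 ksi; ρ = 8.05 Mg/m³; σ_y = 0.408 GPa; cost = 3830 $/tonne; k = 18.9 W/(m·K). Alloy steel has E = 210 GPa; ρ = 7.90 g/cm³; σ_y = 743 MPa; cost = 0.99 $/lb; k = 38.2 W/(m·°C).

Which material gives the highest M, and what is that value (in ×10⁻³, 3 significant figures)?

alloy steel, M = 1.83×10⁻³

Screen on constraints: σ_y ≥ 304 MPa; cost ≤ 43 $/kg; k ≥ 18.2 W/(m·K). Survivors: stainless steel, alloy steel.
Putting every candidate on a common basis:
  stainless steel: E = 192.1 GPa, ρ = 8050 kg/m³
  alloy steel: E = 210.0 GPa, ρ = 7900 kg/m³
  alloy steel: M = 1.83×10⁻³
  stainless steel: M = 1.72×10⁻³
The maximum is for alloy steel.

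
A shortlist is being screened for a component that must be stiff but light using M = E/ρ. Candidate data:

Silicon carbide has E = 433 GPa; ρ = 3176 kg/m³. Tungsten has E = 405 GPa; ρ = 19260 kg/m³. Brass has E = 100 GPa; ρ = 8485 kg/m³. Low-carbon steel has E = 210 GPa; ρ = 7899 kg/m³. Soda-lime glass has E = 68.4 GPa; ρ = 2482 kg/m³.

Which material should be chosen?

silicon carbide

Computing M directly (units already consistent):
  silicon carbide: M = 136 MN·m/kg
  soda-lime glass: M = 27.6 MN·m/kg
  low-carbon steel: M = 26.6 MN·m/kg
  tungsten: M = 21.0 MN·m/kg
  brass: M = 11.8 MN·m/kg
Highest index: silicon carbide.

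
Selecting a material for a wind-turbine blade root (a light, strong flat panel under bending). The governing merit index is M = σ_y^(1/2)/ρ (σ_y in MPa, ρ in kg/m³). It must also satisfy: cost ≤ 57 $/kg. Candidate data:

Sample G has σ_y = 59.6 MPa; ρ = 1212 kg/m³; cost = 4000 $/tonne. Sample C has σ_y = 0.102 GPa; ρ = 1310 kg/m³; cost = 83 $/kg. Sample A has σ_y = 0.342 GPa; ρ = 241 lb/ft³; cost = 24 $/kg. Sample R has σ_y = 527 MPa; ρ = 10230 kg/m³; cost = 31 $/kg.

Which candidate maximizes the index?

Screen on constraints: cost ≤ 57 $/kg. Survivors: sample G, sample A, sample R.
After converting to SI:
  sample G: σ_y = 59.60 MPa, ρ = 1212 kg/m³
  sample A: σ_y = 342.0 MPa, ρ = 3860 kg/m³
  sample R: σ_y = 527.0 MPa, ρ = 10230 kg/m³
  sample G: M = 6.37×10⁻³
  sample A: M = 4.79×10⁻³
  sample R: M = 2.24×10⁻³
The maximum is for sample G.

sample G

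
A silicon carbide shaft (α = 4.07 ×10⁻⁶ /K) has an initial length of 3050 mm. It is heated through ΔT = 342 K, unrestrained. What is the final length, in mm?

ΔL = α·L₀·ΔT = 4.07×10⁻⁶ × 3050 mm × 342.0 K = 4.25 mm.
L = L₀ + ΔL = 3050 + 4.25 = 3054.2 mm.

3054.2 mm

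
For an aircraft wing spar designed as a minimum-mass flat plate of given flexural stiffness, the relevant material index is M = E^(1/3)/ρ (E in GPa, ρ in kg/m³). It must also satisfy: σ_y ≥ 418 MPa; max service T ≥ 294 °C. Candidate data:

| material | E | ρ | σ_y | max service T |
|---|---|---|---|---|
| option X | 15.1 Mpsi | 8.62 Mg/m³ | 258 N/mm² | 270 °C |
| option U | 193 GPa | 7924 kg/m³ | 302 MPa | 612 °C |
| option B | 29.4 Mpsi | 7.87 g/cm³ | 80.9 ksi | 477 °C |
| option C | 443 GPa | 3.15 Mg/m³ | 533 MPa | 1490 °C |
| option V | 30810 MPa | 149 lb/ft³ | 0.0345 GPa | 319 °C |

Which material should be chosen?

Screen on constraints: σ_y ≥ 418 MPa; max service T ≥ 294 °C. Survivors: option B, option C.
In SI units:
  option B: E = 202.7 GPa, ρ = 7870 kg/m³
  option C: E = 443.0 GPa, ρ = 3150 kg/m³
  option C: M = 2.42×10⁻³
  option B: M = 0.746×10⁻³
Highest index: option C.

option C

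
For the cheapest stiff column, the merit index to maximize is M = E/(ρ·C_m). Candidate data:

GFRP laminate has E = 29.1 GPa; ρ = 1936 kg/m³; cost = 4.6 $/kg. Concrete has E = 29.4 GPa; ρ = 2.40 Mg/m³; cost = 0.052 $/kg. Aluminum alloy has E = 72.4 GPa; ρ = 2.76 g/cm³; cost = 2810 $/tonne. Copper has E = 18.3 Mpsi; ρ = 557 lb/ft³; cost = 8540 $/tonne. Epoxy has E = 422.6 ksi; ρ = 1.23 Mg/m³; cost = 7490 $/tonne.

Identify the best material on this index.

concrete

After converting to SI:
  GFRP laminate: E = 29.10 GPa, ρ = 1936 kg/m³, cost = 4.600 $/kg
  concrete: E = 29.40 GPa, ρ = 2400 kg/m³, cost = 0.05200 $/kg
  aluminum alloy: E = 72.40 GPa, ρ = 2760 kg/m³, cost = 2.810 $/kg
  copper: E = 126.2 GPa, ρ = 8922 kg/m³, cost = 8.540 $/kg
  epoxy: E = 2.914 GPa, ρ = 1230 kg/m³, cost = 7.490 $/kg
  concrete: M = 236 MN·m per $
  aluminum alloy: M = 9.34 MN·m per $
  GFRP laminate: M = 3.27 MN·m per $
  copper: M = 1.66 MN·m per $
  epoxy: M = 0.316 MN·m per $
Highest index: concrete.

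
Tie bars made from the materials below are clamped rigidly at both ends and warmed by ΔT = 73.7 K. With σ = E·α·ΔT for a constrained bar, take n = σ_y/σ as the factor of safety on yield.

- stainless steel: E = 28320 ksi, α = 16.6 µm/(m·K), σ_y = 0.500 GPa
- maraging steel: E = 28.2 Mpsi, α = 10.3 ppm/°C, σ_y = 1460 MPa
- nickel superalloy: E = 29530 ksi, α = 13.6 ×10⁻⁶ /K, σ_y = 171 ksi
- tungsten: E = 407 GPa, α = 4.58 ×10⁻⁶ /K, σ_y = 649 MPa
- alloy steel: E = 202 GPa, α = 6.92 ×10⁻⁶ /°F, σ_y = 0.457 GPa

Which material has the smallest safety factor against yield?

stainless steel

Per material, after unit conversion:
  stainless steel: E = 195.3, α = 16.6, σ_y = 500.0 → σ = 239 MPa, n = 2.09
  maraging steel: E = 194.4, α = 10.3, σ_y = 1460 → σ = 148 MPa, n = 9.89
  nickel superalloy: E = 203.6, α = 13.6, σ_y = 1179 → σ = 204 MPa, n = 5.78
  tungsten: E = 407.0, α = 4.58, σ_y = 649.0 → σ = 137 MPa, n = 4.72
  alloy steel: E = 202.0, α = 12.5, σ_y = 457.0 → σ = 185 MPa, n = 2.46
Smallest n: stainless steel with n = 2.09.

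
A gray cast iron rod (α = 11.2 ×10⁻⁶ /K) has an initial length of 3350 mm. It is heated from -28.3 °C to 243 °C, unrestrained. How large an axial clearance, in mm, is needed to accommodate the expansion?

ΔT = 243 − (-28.3) = 271.3 K.
ΔL = α·L₀·ΔT = 11.2×10⁻⁶ × 3350 mm × 271.3 K = 10.2 mm.

10.2 mm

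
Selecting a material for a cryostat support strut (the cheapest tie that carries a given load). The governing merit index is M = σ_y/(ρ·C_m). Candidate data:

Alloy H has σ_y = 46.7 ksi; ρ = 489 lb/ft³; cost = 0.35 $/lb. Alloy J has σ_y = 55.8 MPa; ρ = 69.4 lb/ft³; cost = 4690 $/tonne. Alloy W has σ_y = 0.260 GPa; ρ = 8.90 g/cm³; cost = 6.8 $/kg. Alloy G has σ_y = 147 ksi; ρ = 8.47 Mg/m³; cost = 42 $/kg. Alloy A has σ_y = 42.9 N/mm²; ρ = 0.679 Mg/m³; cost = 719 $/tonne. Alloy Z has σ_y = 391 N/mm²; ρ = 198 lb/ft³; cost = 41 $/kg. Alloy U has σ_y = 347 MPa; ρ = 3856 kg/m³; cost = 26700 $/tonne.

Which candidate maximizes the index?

After converting to SI:
  alloy H: σ_y = 322.0 MPa, ρ = 7833 kg/m³, cost = 0.7716 $/kg
  alloy J: σ_y = 55.80 MPa, ρ = 1112 kg/m³, cost = 4.690 $/kg
  alloy W: σ_y = 260.0 MPa, ρ = 8900 kg/m³, cost = 6.800 $/kg
  alloy G: σ_y = 1014 MPa, ρ = 8470 kg/m³, cost = 42.00 $/kg
  alloy A: σ_y = 42.90 MPa, ρ = 679.0 kg/m³, cost = 0.7190 $/kg
  alloy Z: σ_y = 391.0 MPa, ρ = 3172 kg/m³, cost = 41.00 $/kg
  alloy U: σ_y = 347.0 MPa, ρ = 3856 kg/m³, cost = 26.70 $/kg
  alloy A: M = 87.9 kN·m per $
  alloy H: M = 53.3 kN·m per $
  alloy J: M = 10.7 kN·m per $
  alloy W: M = 4.30 kN·m per $
  alloy U: M = 3.37 kN·m per $
  alloy Z: M = 3.01 kN·m per $
  alloy G: M = 2.85 kN·m per $
Highest index: alloy A.

alloy A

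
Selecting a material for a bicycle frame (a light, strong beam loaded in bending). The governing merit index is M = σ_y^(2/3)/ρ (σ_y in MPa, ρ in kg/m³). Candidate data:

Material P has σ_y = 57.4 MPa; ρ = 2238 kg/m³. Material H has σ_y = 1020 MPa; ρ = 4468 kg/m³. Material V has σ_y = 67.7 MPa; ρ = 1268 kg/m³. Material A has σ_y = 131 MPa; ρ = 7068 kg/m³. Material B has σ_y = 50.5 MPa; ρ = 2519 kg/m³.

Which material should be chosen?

Evaluate M for each candidate:
  material H: M = 22.7×10⁻³
  material V: M = 13.1×10⁻³
  material P: M = 6.65×10⁻³
  material B: M = 5.42×10⁻³
  material A: M = 3.65×10⁻³
Material H has the largest M.

material H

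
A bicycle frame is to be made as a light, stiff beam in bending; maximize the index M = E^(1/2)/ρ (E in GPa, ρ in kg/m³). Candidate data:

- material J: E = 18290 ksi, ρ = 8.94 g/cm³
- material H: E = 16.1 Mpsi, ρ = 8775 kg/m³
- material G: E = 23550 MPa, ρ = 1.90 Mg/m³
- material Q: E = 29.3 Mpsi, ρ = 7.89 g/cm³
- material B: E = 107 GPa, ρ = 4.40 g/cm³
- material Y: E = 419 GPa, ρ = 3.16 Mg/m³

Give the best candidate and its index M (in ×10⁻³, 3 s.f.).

Convert each candidate to consistent units, then evaluate M:
  material J: E = 126.1 GPa, ρ = 8940 kg/m³
  material H: E = 111.0 GPa, ρ = 8775 kg/m³
  material G: E = 23.55 GPa, ρ = 1900 kg/m³
  material Q: E = 202.0 GPa, ρ = 7890 kg/m³
  material B: E = 107.0 GPa, ρ = 4400 kg/m³
  material Y: E = 419.0 GPa, ρ = 3160 kg/m³
  material Y: M = 6.48×10⁻³
  material G: M = 2.55×10⁻³
  material B: M = 2.35×10⁻³
  material Q: M = 1.80×10⁻³
  material J: M = 1.26×10⁻³
  material H: M = 1.20×10⁻³
Highest index: material Y.

material Y, M = 6.48×10⁻³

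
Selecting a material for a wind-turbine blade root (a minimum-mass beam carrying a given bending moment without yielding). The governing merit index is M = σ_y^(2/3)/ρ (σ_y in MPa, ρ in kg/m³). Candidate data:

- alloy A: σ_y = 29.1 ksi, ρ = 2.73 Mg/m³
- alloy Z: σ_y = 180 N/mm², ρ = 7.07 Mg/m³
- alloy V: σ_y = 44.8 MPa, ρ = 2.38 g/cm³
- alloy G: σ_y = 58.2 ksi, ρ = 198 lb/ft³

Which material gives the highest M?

Putting every candidate on a common basis:
  alloy A: σ_y = 200.6 MPa, ρ = 2730 kg/m³
  alloy Z: σ_y = 180.0 MPa, ρ = 7070 kg/m³
  alloy V: σ_y = 44.80 MPa, ρ = 2380 kg/m³
  alloy G: σ_y = 401.3 MPa, ρ = 3172 kg/m³
  alloy G: M = 17.2×10⁻³
  alloy A: M = 12.6×10⁻³
  alloy V: M = 5.30×10⁻³
  alloy Z: M = 4.51×10⁻³
The maximum is for alloy G.

alloy G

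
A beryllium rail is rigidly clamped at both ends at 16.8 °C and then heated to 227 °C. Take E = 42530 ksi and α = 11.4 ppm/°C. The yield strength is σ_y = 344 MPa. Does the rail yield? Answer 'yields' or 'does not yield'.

yields

E = 42530 ksi = 293.2 GPa.
ΔT = 210.2 K. Constrained thermal stress σ = E·α·ΔT = 293.2×10³ MPa × 11.4×10⁻⁶ × 210.2 = 703 MPa (compressive).
Compare to σ_y = 344 MPa: σ ≥ σ_y, so it yields.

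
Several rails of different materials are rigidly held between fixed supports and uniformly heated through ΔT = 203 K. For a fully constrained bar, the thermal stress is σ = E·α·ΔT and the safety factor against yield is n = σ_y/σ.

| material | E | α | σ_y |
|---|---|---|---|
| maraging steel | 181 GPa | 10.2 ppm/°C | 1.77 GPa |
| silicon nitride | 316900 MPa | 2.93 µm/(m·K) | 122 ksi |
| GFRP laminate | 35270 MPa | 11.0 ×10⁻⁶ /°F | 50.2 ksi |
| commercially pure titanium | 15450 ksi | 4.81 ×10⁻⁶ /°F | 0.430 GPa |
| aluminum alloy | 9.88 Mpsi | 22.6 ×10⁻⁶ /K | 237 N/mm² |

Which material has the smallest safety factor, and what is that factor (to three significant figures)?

Per material, after unit conversion:
  maraging steel: E = 181.0, α = 10.2, σ_y = 1770 → σ = 375 MPa, n = 4.72
  silicon nitride: E = 316.9, α = 2.93, σ_y = 841.2 → σ = 188 MPa, n = 4.46
  GFRP laminate: E = 35.27, α = 19.8, σ_y = 346.1 → σ = 142 MPa, n = 2.44
  commercially pure titanium: E = 106.5, α = 8.66, σ_y = 430.0 → σ = 187 MPa, n = 2.30
  aluminum alloy: E = 68.12, α = 22.6, σ_y = 237.0 → σ = 313 MPa, n = 0.758
Smallest n: aluminum alloy with n = 0.758.

aluminum alloy, n = 0.758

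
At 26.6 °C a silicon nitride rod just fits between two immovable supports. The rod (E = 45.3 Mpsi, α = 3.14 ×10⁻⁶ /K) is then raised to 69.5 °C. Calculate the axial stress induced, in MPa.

42.1 MPa

E = 45.3 Mpsi = 312.3 GPa.
ΔT = 42.90 K. Constrained thermal stress σ = E·α·ΔT = 312.3×10³ MPa × 3.14×10⁻⁶ × 42.90 = 42.1 MPa (compressive).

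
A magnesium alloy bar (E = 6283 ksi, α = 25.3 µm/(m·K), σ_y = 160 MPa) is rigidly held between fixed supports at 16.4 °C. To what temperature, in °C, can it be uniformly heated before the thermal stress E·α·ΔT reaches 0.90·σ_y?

E = 6283 ksi = 43.32 GPa.
E·α·ΔT = 144.0 MPa ⇒ ΔT = 144.0 / (43.32×10³ × 25.3×10⁻⁶) = 131.4 K.
T = 16.4 + 131.4 = 147.8 °C.

148 °C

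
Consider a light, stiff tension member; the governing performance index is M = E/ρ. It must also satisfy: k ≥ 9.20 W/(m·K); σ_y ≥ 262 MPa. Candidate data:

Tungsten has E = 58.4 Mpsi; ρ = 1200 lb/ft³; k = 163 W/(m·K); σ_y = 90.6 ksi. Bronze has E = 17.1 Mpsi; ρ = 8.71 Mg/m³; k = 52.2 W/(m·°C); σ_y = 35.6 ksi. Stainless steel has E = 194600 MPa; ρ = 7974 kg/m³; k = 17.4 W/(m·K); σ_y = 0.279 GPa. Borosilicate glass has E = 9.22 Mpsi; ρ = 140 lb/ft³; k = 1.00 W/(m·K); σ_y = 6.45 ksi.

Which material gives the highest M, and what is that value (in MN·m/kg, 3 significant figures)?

stainless steel, M = 24.4 MN·m/kg

Screen on constraints: k ≥ 9.20 W/(m·K); σ_y ≥ 262 MPa. Survivors: tungsten, stainless steel.
Convert each candidate to consistent units, then evaluate M:
  tungsten: E = 402.7 GPa, ρ = 19220 kg/m³
  stainless steel: E = 194.6 GPa, ρ = 7974 kg/m³
  stainless steel: M = 24.4 MN·m/kg
  tungsten: M = 20.9 MN·m/kg
Stainless steel has the largest M.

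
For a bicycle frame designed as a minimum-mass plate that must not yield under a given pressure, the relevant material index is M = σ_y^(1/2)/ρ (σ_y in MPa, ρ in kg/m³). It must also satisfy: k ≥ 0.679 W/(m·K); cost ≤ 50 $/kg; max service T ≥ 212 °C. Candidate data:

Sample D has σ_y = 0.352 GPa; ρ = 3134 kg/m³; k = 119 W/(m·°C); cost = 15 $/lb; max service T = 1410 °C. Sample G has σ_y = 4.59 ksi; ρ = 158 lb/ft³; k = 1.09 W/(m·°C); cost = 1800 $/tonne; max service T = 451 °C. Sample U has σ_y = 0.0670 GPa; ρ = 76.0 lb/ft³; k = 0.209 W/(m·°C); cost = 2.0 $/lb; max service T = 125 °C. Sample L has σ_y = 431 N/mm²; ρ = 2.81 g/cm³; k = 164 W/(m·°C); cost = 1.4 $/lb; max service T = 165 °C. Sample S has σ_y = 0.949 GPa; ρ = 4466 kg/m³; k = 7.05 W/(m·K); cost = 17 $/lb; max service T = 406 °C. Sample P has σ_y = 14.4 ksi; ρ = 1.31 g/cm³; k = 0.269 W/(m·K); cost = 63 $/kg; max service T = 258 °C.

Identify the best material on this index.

sample S

Screen on constraints: k ≥ 0.679 W/(m·K); cost ≤ 50 $/kg; max service T ≥ 212 °C. Survivors: sample D, sample G, sample S.
Normalizing units and computing the index:
  sample D: σ_y = 352.0 MPa, ρ = 3134 kg/m³
  sample G: σ_y = 31.65 MPa, ρ = 2531 kg/m³
  sample S: σ_y = 949.0 MPa, ρ = 4466 kg/m³
  sample S: M = 6.90×10⁻³
  sample D: M = 5.99×10⁻³
  sample G: M = 2.22×10⁻³
The maximum is for sample S.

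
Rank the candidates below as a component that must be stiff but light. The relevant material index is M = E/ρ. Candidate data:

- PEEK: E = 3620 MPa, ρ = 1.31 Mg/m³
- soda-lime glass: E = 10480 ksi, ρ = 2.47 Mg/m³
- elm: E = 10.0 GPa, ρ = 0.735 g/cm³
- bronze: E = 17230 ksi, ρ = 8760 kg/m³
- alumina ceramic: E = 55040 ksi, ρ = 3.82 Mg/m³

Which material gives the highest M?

alumina ceramic

Putting every candidate on a common basis:
  PEEK: E = 3.620 GPa, ρ = 1310 kg/m³
  soda-lime glass: E = 72.26 GPa, ρ = 2470 kg/m³
  elm: E = 10.00 GPa, ρ = 735.0 kg/m³
  bronze: E = 118.8 GPa, ρ = 8760 kg/m³
  alumina ceramic: E = 379.5 GPa, ρ = 3820 kg/m³
  alumina ceramic: M = 99.3 MN·m/kg
  soda-lime glass: M = 29.3 MN·m/kg
  elm: M = 13.6 MN·m/kg
  bronze: M = 13.6 MN·m/kg
  PEEK: M = 2.76 MN·m/kg
Alumina ceramic ranks first.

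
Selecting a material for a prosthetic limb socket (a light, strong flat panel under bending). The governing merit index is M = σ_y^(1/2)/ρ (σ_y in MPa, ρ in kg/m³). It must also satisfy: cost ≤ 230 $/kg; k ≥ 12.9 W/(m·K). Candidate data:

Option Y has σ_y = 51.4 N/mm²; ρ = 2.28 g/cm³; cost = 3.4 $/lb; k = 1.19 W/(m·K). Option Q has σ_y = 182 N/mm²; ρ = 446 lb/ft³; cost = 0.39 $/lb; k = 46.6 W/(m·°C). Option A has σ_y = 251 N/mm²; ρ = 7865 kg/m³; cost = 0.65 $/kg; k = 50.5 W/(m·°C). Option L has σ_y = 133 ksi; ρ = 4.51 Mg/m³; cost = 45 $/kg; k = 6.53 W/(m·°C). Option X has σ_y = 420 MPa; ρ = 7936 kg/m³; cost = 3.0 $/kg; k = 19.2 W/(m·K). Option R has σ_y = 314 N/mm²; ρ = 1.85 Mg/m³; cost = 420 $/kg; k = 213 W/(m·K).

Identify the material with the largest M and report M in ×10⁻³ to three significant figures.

option X, M = 2.58×10⁻³

Screen on constraints: cost ≤ 230 $/kg; k ≥ 12.9 W/(m·K). Survivors: option Q, option A, option X.
Convert each candidate to consistent units, then evaluate M:
  option Q: σ_y = 182.0 MPa, ρ = 7144 kg/m³
  option A: σ_y = 251.0 MPa, ρ = 7865 kg/m³
  option X: σ_y = 420.0 MPa, ρ = 7936 kg/m³
  option X: M = 2.58×10⁻³
  option A: M = 2.01×10⁻³
  option Q: M = 1.89×10⁻³
The maximum is for option X.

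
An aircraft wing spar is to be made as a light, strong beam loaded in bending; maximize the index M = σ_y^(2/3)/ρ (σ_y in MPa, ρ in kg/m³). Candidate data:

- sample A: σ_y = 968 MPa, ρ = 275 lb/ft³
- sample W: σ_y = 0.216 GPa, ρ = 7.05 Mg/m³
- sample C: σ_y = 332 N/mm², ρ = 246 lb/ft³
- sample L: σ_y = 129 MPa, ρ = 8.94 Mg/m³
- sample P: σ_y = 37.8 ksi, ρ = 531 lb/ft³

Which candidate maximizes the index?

sample A

After converting to SI:
  sample A: σ_y = 968.0 MPa, ρ = 4405 kg/m³
  sample W: σ_y = 216.0 MPa, ρ = 7050 kg/m³
  sample C: σ_y = 332.0 MPa, ρ = 3941 kg/m³
  sample L: σ_y = 129.0 MPa, ρ = 8940 kg/m³
  sample P: σ_y = 260.6 MPa, ρ = 8506 kg/m³
  sample A: M = 22.2×10⁻³
  sample C: M = 12.2×10⁻³
  sample W: M = 5.11×10⁻³
  sample P: M = 4.80×10⁻³
  sample L: M = 2.86×10⁻³
Sample A ranks first.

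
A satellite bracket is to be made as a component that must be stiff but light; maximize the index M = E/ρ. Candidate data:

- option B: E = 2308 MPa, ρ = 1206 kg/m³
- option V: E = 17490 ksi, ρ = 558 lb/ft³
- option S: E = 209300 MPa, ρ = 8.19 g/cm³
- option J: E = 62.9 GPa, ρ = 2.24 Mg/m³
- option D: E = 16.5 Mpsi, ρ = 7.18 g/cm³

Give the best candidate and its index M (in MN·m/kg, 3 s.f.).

In SI units:
  option B: E = 2.308 GPa, ρ = 1206 kg/m³
  option V: E = 120.6 GPa, ρ = 8938 kg/m³
  option S: E = 209.3 GPa, ρ = 8190 kg/m³
  option J: E = 62.90 GPa, ρ = 2240 kg/m³
  option D: E = 113.8 GPa, ρ = 7180 kg/m³
  option J: M = 28.1 MN·m/kg
  option S: M = 25.6 MN·m/kg
  option D: M = 15.8 MN·m/kg
  option V: M = 13.5 MN·m/kg
  option B: M = 1.91 MN·m/kg
Option J ranks first.

option J, M = 28.1 MN·m/kg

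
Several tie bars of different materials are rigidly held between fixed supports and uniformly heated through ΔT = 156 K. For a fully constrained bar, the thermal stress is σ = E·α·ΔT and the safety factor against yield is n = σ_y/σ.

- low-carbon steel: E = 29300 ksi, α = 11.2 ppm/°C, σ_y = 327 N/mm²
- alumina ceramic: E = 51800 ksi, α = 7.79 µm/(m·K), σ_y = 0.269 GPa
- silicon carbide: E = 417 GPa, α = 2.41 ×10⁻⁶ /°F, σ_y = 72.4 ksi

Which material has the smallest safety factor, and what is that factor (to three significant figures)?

With everything in SI (GPa, ×10⁻⁶/K, MPa):
  low-carbon steel: E = 202.0, α = 11.2, σ_y = 327.0 → σ = 353 MPa, n = 0.926
  alumina ceramic: E = 357.1, α = 7.79, σ_y = 269.0 → σ = 434 MPa, n = 0.620
  silicon carbide: E = 417.0, α = 4.34, σ_y = 499.2 → σ = 282 MPa, n = 1.77
The minimum is alumina ceramic at n = 0.620.

alumina ceramic, n = 0.620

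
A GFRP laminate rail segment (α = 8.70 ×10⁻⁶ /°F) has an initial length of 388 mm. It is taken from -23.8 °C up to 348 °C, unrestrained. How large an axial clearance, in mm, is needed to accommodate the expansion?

2.26 mm

Convert α: 8.70×10⁻⁶/°F × (9/5) = 15.7×10⁻⁶/K.
ΔT = 348 − (-23.8) = 371.8 K.
ΔL = α·L₀·ΔT = 15.7×10⁻⁶ × 388 mm × 371.8 K = 2.26 mm.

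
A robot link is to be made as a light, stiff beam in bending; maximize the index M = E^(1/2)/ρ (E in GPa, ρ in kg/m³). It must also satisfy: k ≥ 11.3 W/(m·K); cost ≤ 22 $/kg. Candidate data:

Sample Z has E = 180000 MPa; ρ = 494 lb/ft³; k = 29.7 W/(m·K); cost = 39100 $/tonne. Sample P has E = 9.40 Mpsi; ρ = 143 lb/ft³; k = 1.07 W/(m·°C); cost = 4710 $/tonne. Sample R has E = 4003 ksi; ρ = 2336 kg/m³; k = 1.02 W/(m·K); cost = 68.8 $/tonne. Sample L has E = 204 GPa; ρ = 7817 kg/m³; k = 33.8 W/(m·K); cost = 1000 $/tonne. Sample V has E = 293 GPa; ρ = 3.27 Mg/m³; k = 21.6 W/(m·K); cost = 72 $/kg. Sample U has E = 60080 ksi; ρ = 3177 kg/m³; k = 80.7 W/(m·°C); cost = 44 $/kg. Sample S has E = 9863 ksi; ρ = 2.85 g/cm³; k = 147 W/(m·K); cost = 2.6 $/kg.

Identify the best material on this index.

sample S

Screen on constraints: k ≥ 11.3 W/(m·K); cost ≤ 22 $/kg. Survivors: sample L, sample S.
Convert each candidate to consistent units, then evaluate M:
  sample L: E = 204.0 GPa, ρ = 7817 kg/m³
  sample S: E = 68.00 GPa, ρ = 2850 kg/m³
  sample S: M = 2.89×10⁻³
  sample L: M = 1.83×10⁻³
Sample S ranks first.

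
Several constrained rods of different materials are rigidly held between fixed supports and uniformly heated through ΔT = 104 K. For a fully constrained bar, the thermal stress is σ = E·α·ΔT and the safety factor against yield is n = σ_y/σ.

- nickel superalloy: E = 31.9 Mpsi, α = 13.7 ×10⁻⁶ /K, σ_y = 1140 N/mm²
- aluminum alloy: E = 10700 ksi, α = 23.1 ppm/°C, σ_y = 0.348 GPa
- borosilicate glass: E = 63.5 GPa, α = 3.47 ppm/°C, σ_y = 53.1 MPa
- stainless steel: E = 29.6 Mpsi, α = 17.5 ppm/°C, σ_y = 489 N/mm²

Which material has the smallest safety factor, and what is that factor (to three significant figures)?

Per material, after unit conversion:
  nickel superalloy: E = 219.9, α = 13.7, σ_y = 1140 → σ = 313 MPa, n = 3.64
  aluminum alloy: E = 73.77, α = 23.1, σ_y = 348.0 → σ = 177 MPa, n = 1.96
  borosilicate glass: E = 63.50, α = 3.47, σ_y = 53.10 → σ = 22.9 MPa, n = 2.32
  stainless steel: E = 204.1, α = 17.5, σ_y = 489.0 → σ = 371 MPa, n = 1.32
Stainless steel has the lowest safety factor, n = 1.32.

stainless steel, n = 1.32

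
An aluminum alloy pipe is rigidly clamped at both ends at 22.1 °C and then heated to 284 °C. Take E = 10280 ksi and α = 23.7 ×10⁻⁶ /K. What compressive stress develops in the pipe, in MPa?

440 MPa

E = 10280 ksi = 70.88 GPa.
ΔT = 261.9 K. Constrained thermal stress σ = E·α·ΔT = 70.88×10³ MPa × 23.7×10⁻⁶ × 261.9 = 440 MPa (compressive).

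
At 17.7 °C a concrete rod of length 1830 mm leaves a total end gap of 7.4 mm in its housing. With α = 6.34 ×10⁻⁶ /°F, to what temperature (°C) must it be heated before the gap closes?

α = 6.34×10⁻⁶/°F × 9/5 = 11.4×10⁻⁶/K.
α·L₀·ΔT = 7.4 mm ⇒ ΔT = 7.4 / (11.4×10⁻⁶ × 1830.0) = 354.3 K.
T = 17.7 + 354.3 = 372.0 °C.

372 °C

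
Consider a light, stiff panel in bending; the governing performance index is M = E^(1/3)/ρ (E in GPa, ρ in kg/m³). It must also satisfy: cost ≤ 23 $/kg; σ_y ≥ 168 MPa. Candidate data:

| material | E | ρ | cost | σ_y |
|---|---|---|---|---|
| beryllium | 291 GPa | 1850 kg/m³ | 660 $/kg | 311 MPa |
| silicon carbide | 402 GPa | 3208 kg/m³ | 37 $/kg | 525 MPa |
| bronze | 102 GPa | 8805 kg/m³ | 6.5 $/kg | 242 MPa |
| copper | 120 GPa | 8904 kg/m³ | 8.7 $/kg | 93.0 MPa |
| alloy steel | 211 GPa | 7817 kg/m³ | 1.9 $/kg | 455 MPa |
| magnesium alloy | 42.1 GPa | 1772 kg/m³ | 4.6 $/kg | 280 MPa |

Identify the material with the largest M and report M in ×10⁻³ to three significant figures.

Screen on constraints: cost ≤ 23 $/kg; σ_y ≥ 168 MPa. Survivors: bronze, alloy steel, magnesium alloy.
Evaluate M for each candidate:
  magnesium alloy: M = 1.96×10⁻³
  alloy steel: M = 0.762×10⁻³
  bronze: M = 0.531×10⁻³
The maximum is for magnesium alloy.

magnesium alloy, M = 1.96×10⁻³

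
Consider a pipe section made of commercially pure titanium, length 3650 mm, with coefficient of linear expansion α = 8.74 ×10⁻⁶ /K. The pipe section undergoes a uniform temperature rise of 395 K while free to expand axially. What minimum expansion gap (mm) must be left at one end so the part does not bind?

ΔL = α·L₀·ΔT = 8.74×10⁻⁶ × 3650 mm × 395.0 K = 12.6 mm.

12.6 mm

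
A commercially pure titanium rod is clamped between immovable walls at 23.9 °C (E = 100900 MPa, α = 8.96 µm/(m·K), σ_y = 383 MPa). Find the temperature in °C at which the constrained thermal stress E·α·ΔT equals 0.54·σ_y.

E = 100900 MPa = 100.9 GPa.
E·α·ΔT = 206.8 MPa ⇒ ΔT = 206.8 / (100.9×10³ × 8.96×10⁻⁶) = 228.8 K.
T = 23.9 + 228.8 = 252.7 °C.

253 °C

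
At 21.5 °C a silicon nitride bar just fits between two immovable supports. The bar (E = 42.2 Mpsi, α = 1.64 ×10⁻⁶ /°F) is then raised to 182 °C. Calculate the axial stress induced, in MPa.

138 MPa

E = 42.2 Mpsi = 291.0 GPa.
α = 1.64×10⁻⁶/°F × 9/5 = 2.95×10⁻⁶/K.
ΔT = 160.5 K. Constrained thermal stress σ = E·α·ΔT = 291.0×10³ MPa × 2.95×10⁻⁶ × 160.5 = 138 MPa (compressive).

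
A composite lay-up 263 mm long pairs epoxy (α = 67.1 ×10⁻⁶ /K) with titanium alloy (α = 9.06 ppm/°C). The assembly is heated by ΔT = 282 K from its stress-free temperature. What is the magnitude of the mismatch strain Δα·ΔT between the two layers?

0.0164

Δα = |67.1 − 9.06|×10⁻⁶/K = 58.0×10⁻⁶/K.
Mismatch strain = Δα·ΔT = 58.0×10⁻⁶ × 282.0 = 0.0164.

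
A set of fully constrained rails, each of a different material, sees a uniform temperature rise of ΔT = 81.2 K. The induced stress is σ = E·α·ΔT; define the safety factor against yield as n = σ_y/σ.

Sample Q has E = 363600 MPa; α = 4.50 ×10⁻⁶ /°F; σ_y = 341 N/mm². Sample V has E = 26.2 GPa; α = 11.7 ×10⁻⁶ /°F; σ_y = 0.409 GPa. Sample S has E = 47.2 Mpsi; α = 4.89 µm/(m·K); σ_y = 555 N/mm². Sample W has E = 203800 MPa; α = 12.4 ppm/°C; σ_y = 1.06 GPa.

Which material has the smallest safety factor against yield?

In consistent units (E in GPa, α in ×10⁻⁶/K, σ_y in MPa):
  sample Q: E = 363.6, α = 8.10, σ_y = 341.0 → σ = 239 MPa, n = 1.43
  sample V: E = 26.20, α = 21.1, σ_y = 409.0 → σ = 44.8 MPa, n = 9.13
  sample S: E = 325.4, α = 4.89, σ_y = 555.0 → σ = 129 MPa, n = 4.30
  sample W: E = 203.8, α = 12.4, σ_y = 1060 → σ = 205 MPa, n = 5.17
Smallest n: sample Q with n = 1.43.

sample Q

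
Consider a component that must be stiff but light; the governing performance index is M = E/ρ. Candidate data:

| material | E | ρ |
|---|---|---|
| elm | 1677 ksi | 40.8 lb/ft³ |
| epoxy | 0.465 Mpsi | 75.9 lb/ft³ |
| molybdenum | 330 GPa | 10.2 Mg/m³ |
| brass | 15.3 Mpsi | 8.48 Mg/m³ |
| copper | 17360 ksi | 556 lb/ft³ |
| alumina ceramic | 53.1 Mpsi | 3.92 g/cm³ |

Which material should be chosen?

alumina ceramic

After converting to SI:
  elm: E = 11.56 GPa, ρ = 653.6 kg/m³
  epoxy: E = 3.206 GPa, ρ = 1216 kg/m³
  molybdenum: E = 330.0 GPa, ρ = 10200 kg/m³
  brass: E = 105.5 GPa, ρ = 8480 kg/m³
  copper: E = 119.7 GPa, ρ = 8906 kg/m³
  alumina ceramic: E = 366.1 GPa, ρ = 3920 kg/m³
  alumina ceramic: M = 93.4 MN·m/kg
  molybdenum: M = 32.4 MN·m/kg
  elm: M = 17.7 MN·m/kg
  copper: M = 13.4 MN·m/kg
  brass: M = 12.4 MN·m/kg
  epoxy: M = 2.64 MN·m/kg
The maximum is for alumina ceramic.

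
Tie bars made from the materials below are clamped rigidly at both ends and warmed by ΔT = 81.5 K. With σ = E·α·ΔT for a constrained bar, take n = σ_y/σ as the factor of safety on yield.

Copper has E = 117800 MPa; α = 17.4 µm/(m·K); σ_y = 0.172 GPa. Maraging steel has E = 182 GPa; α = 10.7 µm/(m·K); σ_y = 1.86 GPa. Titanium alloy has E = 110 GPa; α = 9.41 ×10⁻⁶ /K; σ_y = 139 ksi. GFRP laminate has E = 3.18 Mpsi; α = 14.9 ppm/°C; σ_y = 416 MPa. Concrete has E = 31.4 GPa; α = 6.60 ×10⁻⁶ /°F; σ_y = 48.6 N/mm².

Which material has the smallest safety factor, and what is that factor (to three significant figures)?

copper, n = 1.03

Converting E to GPa, α to ×10⁻⁶/K, σ_y to MPa, then σ and n for each:
  copper: E = 117.8, α = 17.4, σ_y = 172.0 → σ = 167 MPa, n = 1.03
  maraging steel: E = 182.0, α = 10.7, σ_y = 1860 → σ = 159 MPa, n = 11.7
  titanium alloy: E = 110.0, α = 9.41, σ_y = 958.4 → σ = 84.4 MPa, n = 11.4
  GFRP laminate: E = 21.93, α = 14.9, σ_y = 416.0 → σ = 26.6 MPa, n = 15.6
  concrete: E = 31.40, α = 11.9, σ_y = 48.60 → σ = 30.4 MPa, n = 1.60
Smallest n: copper with n = 1.03.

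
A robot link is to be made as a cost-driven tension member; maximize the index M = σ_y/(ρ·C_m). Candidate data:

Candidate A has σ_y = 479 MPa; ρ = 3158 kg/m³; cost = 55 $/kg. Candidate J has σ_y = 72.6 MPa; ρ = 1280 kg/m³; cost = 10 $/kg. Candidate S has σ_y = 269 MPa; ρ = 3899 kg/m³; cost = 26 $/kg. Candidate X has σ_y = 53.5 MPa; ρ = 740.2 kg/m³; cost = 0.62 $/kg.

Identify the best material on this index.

candidate X

Evaluate M for each candidate:
  candidate X: M = 117 kN·m per $
  candidate J: M = 5.67 kN·m per $
  candidate A: M = 2.76 kN·m per $
  candidate S: M = 2.65 kN·m per $
Highest index: candidate X.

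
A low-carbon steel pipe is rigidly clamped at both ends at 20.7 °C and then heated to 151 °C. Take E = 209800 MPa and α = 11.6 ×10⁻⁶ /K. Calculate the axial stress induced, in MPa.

E = 209800 MPa = 209.8 GPa.
ΔT = 130.3 K. Constrained thermal stress σ = E·α·ΔT = 209.8×10³ MPa × 11.6×10⁻⁶ × 130.3 = 317 MPa (compressive).

317 MPa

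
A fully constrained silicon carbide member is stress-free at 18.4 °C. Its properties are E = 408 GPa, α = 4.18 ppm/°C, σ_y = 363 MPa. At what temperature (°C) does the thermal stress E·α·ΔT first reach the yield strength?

231 °C

E·α·ΔT = 363.0 MPa ⇒ ΔT = 363.0 / (408.0×10³ × 4.18×10⁻⁶) = 212.8 K.
T = 18.4 + 212.8 = 231.2 °C.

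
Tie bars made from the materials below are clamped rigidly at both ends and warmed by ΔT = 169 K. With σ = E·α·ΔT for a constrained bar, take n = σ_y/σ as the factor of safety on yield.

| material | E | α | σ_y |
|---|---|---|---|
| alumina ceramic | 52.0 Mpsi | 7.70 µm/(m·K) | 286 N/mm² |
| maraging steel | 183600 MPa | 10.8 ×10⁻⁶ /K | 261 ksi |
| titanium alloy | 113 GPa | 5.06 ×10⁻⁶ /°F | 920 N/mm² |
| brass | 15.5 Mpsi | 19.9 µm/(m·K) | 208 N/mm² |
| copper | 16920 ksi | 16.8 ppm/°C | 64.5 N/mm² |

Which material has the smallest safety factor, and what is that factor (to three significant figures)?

copper, n = 0.195

Converting E to GPa, α to ×10⁻⁶/K, σ_y to MPa, then σ and n for each:
  alumina ceramic: E = 358.5, α = 7.70, σ_y = 286.0 → σ = 467 MPa, n = 0.613
  maraging steel: E = 183.6, α = 10.8, σ_y = 1800 → σ = 335 MPa, n = 5.37
  titanium alloy: E = 113.0, α = 9.11, σ_y = 920.0 → σ = 174 MPa, n = 5.29
  brass: E = 106.9, α = 19.9, σ_y = 208.0 → σ = 359 MPa, n = 0.579
  copper: E = 116.7, α = 16.8, σ_y = 64.50 → σ = 331 MPa, n = 0.195
Copper has the lowest safety factor, n = 0.195.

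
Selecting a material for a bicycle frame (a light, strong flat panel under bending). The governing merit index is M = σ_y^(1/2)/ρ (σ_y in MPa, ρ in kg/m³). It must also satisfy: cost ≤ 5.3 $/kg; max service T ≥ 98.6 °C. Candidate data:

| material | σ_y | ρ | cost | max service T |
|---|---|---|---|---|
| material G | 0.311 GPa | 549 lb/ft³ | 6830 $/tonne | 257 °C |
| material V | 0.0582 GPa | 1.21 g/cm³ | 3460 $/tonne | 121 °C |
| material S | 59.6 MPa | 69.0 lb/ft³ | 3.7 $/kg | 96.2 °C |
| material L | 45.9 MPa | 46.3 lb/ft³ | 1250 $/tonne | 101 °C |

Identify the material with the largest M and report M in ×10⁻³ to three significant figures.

Screen on constraints: cost ≤ 5.3 $/kg; max service T ≥ 98.6 °C. Survivors: material V, material L.
After converting to SI:
  material V: σ_y = 58.20 MPa, ρ = 1210 kg/m³
  material L: σ_y = 45.90 MPa, ρ = 741.7 kg/m³
  material L: M = 9.13×10⁻³
  material V: M = 6.30×10⁻³
The maximum is for material L.

material L, M = 9.13×10⁻³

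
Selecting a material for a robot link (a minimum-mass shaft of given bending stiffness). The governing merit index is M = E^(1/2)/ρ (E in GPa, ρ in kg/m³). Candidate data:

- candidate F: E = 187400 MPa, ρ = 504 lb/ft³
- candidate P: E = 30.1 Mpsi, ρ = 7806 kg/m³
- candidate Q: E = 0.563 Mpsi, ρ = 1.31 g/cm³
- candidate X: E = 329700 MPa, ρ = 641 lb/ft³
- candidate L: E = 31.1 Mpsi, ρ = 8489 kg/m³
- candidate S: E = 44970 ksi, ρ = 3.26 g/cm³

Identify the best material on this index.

candidate S

Putting every candidate on a common basis:
  candidate F: E = 187.4 GPa, ρ = 8073 kg/m³
  candidate P: E = 207.5 GPa, ρ = 7806 kg/m³
  candidate Q: E = 3.882 GPa, ρ = 1310 kg/m³
  candidate X: E = 329.7 GPa, ρ = 10270 kg/m³
  candidate L: E = 214.4 GPa, ρ = 8489 kg/m³
  candidate S: E = 310.1 GPa, ρ = 3260 kg/m³
  candidate S: M = 5.40×10⁻³
  candidate P: M = 1.85×10⁻³
  candidate X: M = 1.77×10⁻³
  candidate L: M = 1.72×10⁻³
  candidate F: M = 1.70×10⁻³
  candidate Q: M = 1.50×10⁻³
Highest index: candidate S.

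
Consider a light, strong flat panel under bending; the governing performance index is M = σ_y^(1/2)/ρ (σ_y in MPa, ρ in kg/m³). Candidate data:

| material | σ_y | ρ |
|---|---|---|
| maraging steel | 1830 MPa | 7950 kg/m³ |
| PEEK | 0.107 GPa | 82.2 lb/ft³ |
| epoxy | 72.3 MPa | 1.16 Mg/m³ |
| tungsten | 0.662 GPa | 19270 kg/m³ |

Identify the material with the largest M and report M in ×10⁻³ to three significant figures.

PEEK, M = 7.86×10⁻³

Convert each candidate to consistent units, then evaluate M:
  maraging steel: σ_y = 1830 MPa, ρ = 7950 kg/m³
  PEEK: σ_y = 107.0 MPa, ρ = 1317 kg/m³
  epoxy: σ_y = 72.30 MPa, ρ = 1160 kg/m³
  tungsten: σ_y = 662.0 MPa, ρ = 19270 kg/m³
  PEEK: M = 7.86×10⁻³
  epoxy: M = 7.33×10⁻³
  maraging steel: M = 5.38×10⁻³
  tungsten: M = 1.34×10⁻³
PEEK has the largest M.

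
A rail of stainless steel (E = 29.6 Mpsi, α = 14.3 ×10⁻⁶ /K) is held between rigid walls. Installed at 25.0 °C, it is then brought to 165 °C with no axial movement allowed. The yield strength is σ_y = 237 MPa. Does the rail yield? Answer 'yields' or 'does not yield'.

yields

E = 29.6 Mpsi = 204.1 GPa.
ΔT = 140.0 K. Constrained thermal stress σ = E·α·ΔT = 204.1×10³ MPa × 14.3×10⁻⁶ × 140.0 = 409 MPa (compressive).
Compare to σ_y = 237 MPa: σ ≥ σ_y, so it yields.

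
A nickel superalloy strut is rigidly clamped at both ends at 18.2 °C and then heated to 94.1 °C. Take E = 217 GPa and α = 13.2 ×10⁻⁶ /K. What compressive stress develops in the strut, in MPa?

217 MPa

ΔT = 75.90 K. Constrained thermal stress σ = E·α·ΔT = 217.0×10³ MPa × 13.2×10⁻⁶ × 75.90 = 217 MPa (compressive).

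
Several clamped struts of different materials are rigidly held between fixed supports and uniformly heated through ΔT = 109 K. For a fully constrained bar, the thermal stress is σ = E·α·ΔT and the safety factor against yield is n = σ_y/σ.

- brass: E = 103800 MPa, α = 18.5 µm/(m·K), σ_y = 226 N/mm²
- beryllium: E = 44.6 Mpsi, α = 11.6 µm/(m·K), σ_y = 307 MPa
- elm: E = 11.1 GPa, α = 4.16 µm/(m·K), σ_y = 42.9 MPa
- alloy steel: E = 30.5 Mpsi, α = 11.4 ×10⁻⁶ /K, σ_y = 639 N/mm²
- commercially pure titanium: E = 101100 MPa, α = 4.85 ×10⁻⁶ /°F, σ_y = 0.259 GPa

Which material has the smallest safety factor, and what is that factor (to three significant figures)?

beryllium, n = 0.790

Converting E to GPa, α to ×10⁻⁶/K, σ_y to MPa, then σ and n for each:
  brass: E = 103.8, α = 18.5, σ_y = 226.0 → σ = 209 MPa, n = 1.08
  beryllium: E = 307.5, α = 11.6, σ_y = 307.0 → σ = 389 MPa, n = 0.790
  elm: E = 11.10, α = 4.16, σ_y = 42.90 → σ = 5.03 MPa, n = 8.52
  alloy steel: E = 210.3, α = 11.4, σ_y = 639.0 → σ = 261 MPa, n = 2.45
  commercially pure titanium: E = 101.1, α = 8.73, σ_y = 259.0 → σ = 96.2 MPa, n = 2.69
Beryllium has the lowest safety factor, n = 0.790.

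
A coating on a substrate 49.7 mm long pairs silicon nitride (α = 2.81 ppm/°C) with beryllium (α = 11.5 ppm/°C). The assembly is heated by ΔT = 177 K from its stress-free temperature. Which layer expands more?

α(silicon nitride) = 2.81×10⁻⁶/K vs α(beryllium) = 11.5×10⁻⁶/K.
Higher α expands more for the same ΔT: beryllium.

beryllium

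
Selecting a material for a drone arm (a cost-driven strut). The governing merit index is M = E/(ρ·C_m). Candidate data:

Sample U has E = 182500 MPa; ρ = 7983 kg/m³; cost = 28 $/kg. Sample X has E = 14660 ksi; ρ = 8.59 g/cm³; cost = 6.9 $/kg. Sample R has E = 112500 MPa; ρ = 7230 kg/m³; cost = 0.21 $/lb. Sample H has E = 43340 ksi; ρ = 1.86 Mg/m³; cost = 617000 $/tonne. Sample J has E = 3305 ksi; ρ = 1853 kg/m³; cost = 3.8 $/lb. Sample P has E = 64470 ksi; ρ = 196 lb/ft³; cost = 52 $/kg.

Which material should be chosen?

sample R

Convert each candidate to consistent units, then evaluate M:
  sample U: E = 182.5 GPa, ρ = 7983 kg/m³, cost = 28.00 $/kg
  sample X: E = 101.1 GPa, ρ = 8590 kg/m³, cost = 6.900 $/kg
  sample R: E = 112.5 GPa, ρ = 7230 kg/m³, cost = 0.4630 $/kg
  sample H: E = 298.8 GPa, ρ = 1860 kg/m³, cost = 617.0 $/kg
  sample J: E = 22.79 GPa, ρ = 1853 kg/m³, cost = 8.377 $/kg
  sample P: E = 444.5 GPa, ρ = 3140 kg/m³, cost = 52.00 $/kg
  sample R: M = 33.6 MN·m per $
  sample P: M = 2.72 MN·m per $
  sample X: M = 1.71 MN·m per $
  sample J: M = 1.47 MN·m per $
  sample U: M = 0.816 MN·m per $
  sample H: M = 0.260 MN·m per $
Sample R ranks first.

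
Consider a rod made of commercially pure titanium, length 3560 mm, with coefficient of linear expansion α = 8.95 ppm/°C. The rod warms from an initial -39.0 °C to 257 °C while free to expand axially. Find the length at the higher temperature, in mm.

3569.4 mm

ΔT = 257 − (-39.0) = 296.0 K.
ΔL = α·L₀·ΔT = 8.95×10⁻⁶ × 3560 mm × 296.0 K = 9.43 mm.
L = L₀ + ΔL = 3560 + 9.43 = 3569.4 mm.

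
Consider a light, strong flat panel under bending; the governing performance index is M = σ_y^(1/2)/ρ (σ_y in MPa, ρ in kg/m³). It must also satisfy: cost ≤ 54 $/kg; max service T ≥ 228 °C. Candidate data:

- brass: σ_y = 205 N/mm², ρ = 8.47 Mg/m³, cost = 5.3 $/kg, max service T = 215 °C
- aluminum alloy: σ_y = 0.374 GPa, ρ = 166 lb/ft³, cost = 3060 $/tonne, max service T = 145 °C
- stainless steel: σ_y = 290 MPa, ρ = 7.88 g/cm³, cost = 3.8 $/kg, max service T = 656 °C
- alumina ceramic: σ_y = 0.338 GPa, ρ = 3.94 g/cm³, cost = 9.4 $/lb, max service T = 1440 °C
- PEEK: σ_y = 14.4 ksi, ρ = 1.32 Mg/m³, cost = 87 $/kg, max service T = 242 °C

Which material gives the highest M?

Screen on constraints: cost ≤ 54 $/kg; max service T ≥ 228 °C. Survivors: stainless steel, alumina ceramic.
Putting every candidate on a common basis:
  stainless steel: σ_y = 290.0 MPa, ρ = 7880 kg/m³
  alumina ceramic: σ_y = 338.0 MPa, ρ = 3940 kg/m³
  alumina ceramic: M = 4.67×10⁻³
  stainless steel: M = 2.16×10⁻³
Alumina ceramic has the largest M.

alumina ceramic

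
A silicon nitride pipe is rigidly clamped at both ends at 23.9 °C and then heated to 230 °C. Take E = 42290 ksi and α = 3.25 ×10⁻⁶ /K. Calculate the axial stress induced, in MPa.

E = 42290 ksi = 291.6 GPa.
ΔT = 206.1 K. Constrained thermal stress σ = E·α·ΔT = 291.6×10³ MPa × 3.25×10⁻⁶ × 206.1 = 195 MPa (compressive).

195 MPa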